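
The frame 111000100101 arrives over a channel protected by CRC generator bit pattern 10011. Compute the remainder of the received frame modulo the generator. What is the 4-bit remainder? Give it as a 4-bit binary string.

0000

Modulo-2 division of 111000100101 by 10011:
  pos 0: 11100 XOR 10011 = 01111
  pos 1: 11110 XOR 10011 = 01101
  pos 2: 11011 XOR 10011 = 01000
  pos 3: 10000 XOR 10011 = 00011
  pos 6: 11010 XOR 10011 = 01001
  pos 7: 10011 XOR 10011 = 00000
Remainder = 0000 (zero — the frame passes the CRC check).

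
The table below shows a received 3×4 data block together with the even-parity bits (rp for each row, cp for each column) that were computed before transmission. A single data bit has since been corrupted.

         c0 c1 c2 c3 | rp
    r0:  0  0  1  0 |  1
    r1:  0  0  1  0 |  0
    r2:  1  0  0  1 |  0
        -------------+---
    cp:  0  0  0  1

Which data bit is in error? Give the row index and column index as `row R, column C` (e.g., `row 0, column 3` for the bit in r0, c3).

Recompute each row's even parity and compare to rp:
  r0: data parity 1, sent rp 1 → ok
  r1: data parity 1, sent rp 0 → mismatch
  r2: data parity 0, sent rp 0 → ok
Recompute each column's even parity and compare to cp:
  c0: data parity 1, sent cp 0 → mismatch
  c1: data parity 0, sent cp 0 → ok
  c2: data parity 0, sent cp 0 → ok
  c3: data parity 1, sent cp 1 → ok
Exactly one row (r1) and one column (c0) fail → the flipped bit is at their intersection.

row 1, column 0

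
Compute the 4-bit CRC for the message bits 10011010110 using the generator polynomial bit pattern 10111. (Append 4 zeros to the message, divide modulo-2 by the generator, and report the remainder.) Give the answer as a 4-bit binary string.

1001

Append 4 zeros: 100110101100000. Divide by 10111 (XOR where the leading bit is 1):
  pos 0: 10011 XOR 10111 = 00100
  pos 2: 10001 XOR 10111 = 00110
  pos 4: 11001 XOR 10111 = 01110
  pos 5: 11101 XOR 10111 = 01010
  pos 6: 10100 XOR 10111 = 00011
  pos 9: 11000 XOR 10111 = 01111
  pos 10: 11110 XOR 10111 = 01001
Remainder (last 4 bits) = 1001. This is the CRC / FCS.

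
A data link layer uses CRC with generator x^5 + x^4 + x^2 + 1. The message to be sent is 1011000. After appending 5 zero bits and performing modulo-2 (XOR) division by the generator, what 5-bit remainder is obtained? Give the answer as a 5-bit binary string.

Append 5 zeros: 101100000000. Divide by 110101 (XOR where the leading bit is 1):
  pos 0: 101100 XOR 110101 = 011001
  pos 1: 110010 XOR 110101 = 000111
  pos 4: 111000 XOR 110101 = 001101
  pos 6: 110100 XOR 110101 = 000001
Remainder (last 5 bits) = 00001. This is the CRC / FCS.

00001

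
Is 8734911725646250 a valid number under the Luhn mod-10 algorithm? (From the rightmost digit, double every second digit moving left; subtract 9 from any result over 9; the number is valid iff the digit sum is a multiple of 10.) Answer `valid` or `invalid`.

From the right, keep odd positions and double even positions (subtract 9 from any doubled value over 9):
  doubled (positions 2,4,...): 1 3 3 4 2 9 6 7 → sum 35
  kept (positions 1,3,...): 0 2 4 5 7 1 4 7 → sum 30
Total = 65.
65 mod 10 = 5, so the number is invalid.

invalid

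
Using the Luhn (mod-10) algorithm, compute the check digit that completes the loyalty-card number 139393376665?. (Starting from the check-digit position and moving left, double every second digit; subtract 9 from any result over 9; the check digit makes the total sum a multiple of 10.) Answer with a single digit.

Partial digits right→left: 5 6 6 6 7 3 3 9 3 9 3 1
Double every second digit counting from the check-digit position (so the 1st, 3rd, 5th, ... of the partial from the right).
  doubled (with −9 where >9): 1 3 5 6 6 6 → sum 27
  kept as-is: 6 6 3 9 9 1 → sum 34
Total = 27 + 34 = 61.
Check digit = (10 − (61 mod 10)) mod 10 = 9.

9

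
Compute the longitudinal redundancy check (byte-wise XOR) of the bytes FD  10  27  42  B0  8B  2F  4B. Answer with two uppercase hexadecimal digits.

D7

XOR the bytes together:
  start with 0xFD
  0xFD ⊕ 0x10 = 0xED
  0xED ⊕ 0x27 = 0xCA
  0xCA ⊕ 0x42 = 0x88
  0x88 ⊕ 0xB0 = 0x38
  0x38 ⊕ 0x8B = 0xB3
  0xB3 ⊕ 0x2F = 0x9C
  0x9C ⊕ 0x4B = 0xD7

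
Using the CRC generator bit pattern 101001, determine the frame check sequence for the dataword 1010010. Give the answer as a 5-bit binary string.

Append 5 zeros: 101001000000. Divide by 101001 (XOR where the leading bit is 1):
  pos 0: 101001 XOR 101001 = 000000
Remainder (last 5 bits) = 00000. This is the CRC / FCS.

00000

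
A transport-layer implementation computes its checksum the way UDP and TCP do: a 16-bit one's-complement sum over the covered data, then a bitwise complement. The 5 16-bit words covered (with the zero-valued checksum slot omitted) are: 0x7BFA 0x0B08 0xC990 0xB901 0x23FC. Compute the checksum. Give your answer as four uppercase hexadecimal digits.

D26E

One's-complement addition (fold any carry out of bit 15 back into bit 0):
  0x7BFA + 0x0B08 = 0x08702
  0x8702 + 0xC990 = 0x15092 → wrap carry → 0x5093
  0x5093 + 0xB901 = 0x10994 → wrap carry → 0x0995
  0x0995 + 0x23FC = 0x02D91
One's-complement sum = 0x2D91.
Checksum = ~0x2D91 & 0xFFFF = 0xD26E.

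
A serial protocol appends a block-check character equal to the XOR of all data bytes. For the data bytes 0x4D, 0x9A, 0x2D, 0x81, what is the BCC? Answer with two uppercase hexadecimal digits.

XOR the bytes together:
  start with 0x4D
  0x4D ⊕ 0x9A = 0xD7
  0xD7 ⊕ 0x2D = 0xFA
  0xFA ⊕ 0x81 = 0x7B

7B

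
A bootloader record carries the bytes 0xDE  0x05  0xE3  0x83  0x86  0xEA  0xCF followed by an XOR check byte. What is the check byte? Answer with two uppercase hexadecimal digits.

XOR the bytes together:
  start with 0xDE
  0xDE ⊕ 0x05 = 0xDB
  0xDB ⊕ 0xE3 = 0x38
  0x38 ⊕ 0x83 = 0xBB
  0xBB ⊕ 0x86 = 0x3D
  0x3D ⊕ 0xEA = 0xD7
  0xD7 ⊕ 0xCF = 0x18

18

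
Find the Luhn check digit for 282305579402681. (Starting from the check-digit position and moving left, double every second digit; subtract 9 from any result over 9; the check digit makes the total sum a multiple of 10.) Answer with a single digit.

0

Partial digits right→left: 1 8 6 2 0 4 9 7 5 5 0 3 2 8 2
Double every second digit counting from the check-digit position (so the 1st, 3rd, 5th, ... of the partial from the right).
  doubled (with −9 where >9): 2 3 0 9 1 0 4 4 → sum 23
  kept as-is: 8 2 4 7 5 3 8 → sum 37
Total = 23 + 37 = 60.
Check digit = (10 − (60 mod 10)) mod 10 = 0.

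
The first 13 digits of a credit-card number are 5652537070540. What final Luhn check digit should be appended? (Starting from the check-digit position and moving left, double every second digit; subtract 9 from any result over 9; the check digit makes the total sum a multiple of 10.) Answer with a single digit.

1

Partial digits right→left: 0 4 5 0 7 0 7 3 5 2 5 6 5
Double every second digit counting from the check-digit position (so the 1st, 3rd, 5th, ... of the partial from the right).
  doubled (with −9 where >9): 0 1 5 5 1 1 1 → sum 14
  kept as-is: 4 0 0 3 2 6 → sum 15
Total = 14 + 15 = 29.
Check digit = (10 − (29 mod 10)) mod 10 = 1.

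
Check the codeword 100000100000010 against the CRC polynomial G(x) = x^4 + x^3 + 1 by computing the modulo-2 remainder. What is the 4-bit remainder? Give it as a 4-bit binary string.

0000

Modulo-2 division of 100000100000010 by 11001:
  pos 0: 10000 XOR 11001 = 01001
  pos 1: 10010 XOR 11001 = 01011
  pos 2: 10111 XOR 11001 = 01110
  pos 3: 11100 XOR 11001 = 00101
  pos 5: 10100 XOR 11001 = 01101
  pos 6: 11010 XOR 11001 = 00011
  pos 9: 11001 XOR 11001 = 00000
Remainder = 0000 (zero — the frame passes the CRC check).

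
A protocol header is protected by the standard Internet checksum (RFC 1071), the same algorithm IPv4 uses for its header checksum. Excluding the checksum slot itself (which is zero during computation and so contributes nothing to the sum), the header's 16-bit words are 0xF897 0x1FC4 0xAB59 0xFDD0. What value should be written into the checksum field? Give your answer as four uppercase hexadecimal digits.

3E79

One's-complement addition (fold any carry out of bit 15 back into bit 0):
  0xF897 + 0x1FC4 = 0x1185B → wrap carry → 0x185C
  0x185C + 0xAB59 = 0x0C3B5
  0xC3B5 + 0xFDD0 = 0x1C185 → wrap carry → 0xC186
One's-complement sum = 0xC186.
Checksum = ~0xC186 & 0xFFFF = 0x3E79.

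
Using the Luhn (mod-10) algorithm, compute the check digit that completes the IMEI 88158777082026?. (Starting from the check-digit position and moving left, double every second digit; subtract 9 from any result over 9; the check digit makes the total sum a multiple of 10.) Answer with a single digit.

Partial digits right→left: 6 2 0 2 8 0 7 7 7 8 5 1 8 8
Double every second digit counting from the check-digit position (so the 1st, 3rd, 5th, ... of the partial from the right).
  doubled (with −9 where >9): 3 0 7 5 5 1 7 → sum 28
  kept as-is: 2 2 0 7 8 1 8 → sum 28
Total = 28 + 28 = 56.
Check digit = (10 − (56 mod 10)) mod 10 = 4.

4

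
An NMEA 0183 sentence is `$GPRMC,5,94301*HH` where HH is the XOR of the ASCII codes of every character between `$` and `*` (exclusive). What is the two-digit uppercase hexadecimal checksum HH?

XOR the ASCII codes of the payload characters:
  'G' = 0x47 → acc = 0x47
  'P' = 0x50 → acc = 0x17
  'R' = 0x52 → acc = 0x45
  'M' = 0x4D → acc = 0x08
  'C' = 0x43 → acc = 0x4B
  ',' = 0x2C → acc = 0x67
  '5' = 0x35 → acc = 0x52
  ',' = 0x2C → acc = 0x7E
  '9' = 0x39 → acc = 0x47
  '4' = 0x34 → acc = 0x73
  '3' = 0x33 → acc = 0x40
  '0' = 0x30 → acc = 0x70
  '1' = 0x31 → acc = 0x41
Checksum = 0x41.

41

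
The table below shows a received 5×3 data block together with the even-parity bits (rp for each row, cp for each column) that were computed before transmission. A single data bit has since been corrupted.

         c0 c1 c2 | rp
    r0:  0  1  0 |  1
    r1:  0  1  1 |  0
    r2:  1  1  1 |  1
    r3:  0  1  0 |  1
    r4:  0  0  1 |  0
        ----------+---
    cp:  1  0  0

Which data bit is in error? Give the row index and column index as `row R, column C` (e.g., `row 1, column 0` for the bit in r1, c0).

Recompute each row's even parity and compare to rp:
  r0: data parity 1, sent rp 1 → ok
  r1: data parity 0, sent rp 0 → ok
  r2: data parity 1, sent rp 1 → ok
  r3: data parity 1, sent rp 1 → ok
  r4: data parity 1, sent rp 0 → mismatch
Recompute each column's even parity and compare to cp:
  c0: data parity 1, sent cp 1 → ok
  c1: data parity 0, sent cp 0 → ok
  c2: data parity 1, sent cp 0 → mismatch
Exactly one row (r4) and one column (c2) fail → the flipped bit is at their intersection.

row 4, column 2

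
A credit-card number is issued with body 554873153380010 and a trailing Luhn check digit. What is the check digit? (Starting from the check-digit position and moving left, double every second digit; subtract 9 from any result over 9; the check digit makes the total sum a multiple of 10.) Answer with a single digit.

6

Partial digits right→left: 0 1 0 0 8 3 3 5 1 3 7 8 4 5 5
Double every second digit counting from the check-digit position (so the 1st, 3rd, 5th, ... of the partial from the right).
  doubled (with −9 where >9): 0 0 7 6 2 5 8 1 → sum 29
  kept as-is: 1 0 3 5 3 8 5 → sum 25
Total = 29 + 25 = 54.
Check digit = (10 − (54 mod 10)) mod 10 = 6.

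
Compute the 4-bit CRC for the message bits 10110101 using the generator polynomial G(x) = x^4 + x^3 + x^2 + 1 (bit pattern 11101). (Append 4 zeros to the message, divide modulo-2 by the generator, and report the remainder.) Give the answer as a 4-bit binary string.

Append 4 zeros: 101101010000. Divide by 11101 (XOR where the leading bit is 1):
  pos 0: 10110 XOR 11101 = 01011
  pos 1: 10111 XOR 11101 = 01010
  pos 2: 10100 XOR 11101 = 01001
  pos 3: 10011 XOR 11101 = 01110
  pos 4: 11100 XOR 11101 = 00001
Remainder (last 4 bits) = 1000. This is the CRC / FCS.

1000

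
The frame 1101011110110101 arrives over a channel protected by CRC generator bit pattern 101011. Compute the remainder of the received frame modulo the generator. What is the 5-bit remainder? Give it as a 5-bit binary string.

Modulo-2 division of 1101011110110101 by 101011:
  pos 0: 110101 XOR 101011 = 011110
  pos 1: 111101 XOR 101011 = 010110
  pos 2: 101101 XOR 101011 = 000110
  pos 5: 110101 XOR 101011 = 011110
  pos 6: 111101 XOR 101011 = 010110
  pos 7: 101100 XOR 101011 = 000111
  pos 10: 111101 XOR 101011 = 010110
Remainder = 10110 (nonzero — an error is detected).

10110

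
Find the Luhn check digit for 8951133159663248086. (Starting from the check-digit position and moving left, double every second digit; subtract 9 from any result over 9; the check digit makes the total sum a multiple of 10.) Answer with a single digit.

6

Partial digits right→left: 6 8 0 8 4 2 3 6 6 9 5 1 3 3 1 1 5 9 8
Double every second digit counting from the check-digit position (so the 1st, 3rd, 5th, ... of the partial from the right).
  doubled (with −9 where >9): 3 0 8 6 3 1 6 2 1 7 → sum 37
  kept as-is: 8 8 2 6 9 1 3 1 9 → sum 47
Total = 37 + 47 = 84.
Check digit = (10 − (84 mod 10)) mod 10 = 6.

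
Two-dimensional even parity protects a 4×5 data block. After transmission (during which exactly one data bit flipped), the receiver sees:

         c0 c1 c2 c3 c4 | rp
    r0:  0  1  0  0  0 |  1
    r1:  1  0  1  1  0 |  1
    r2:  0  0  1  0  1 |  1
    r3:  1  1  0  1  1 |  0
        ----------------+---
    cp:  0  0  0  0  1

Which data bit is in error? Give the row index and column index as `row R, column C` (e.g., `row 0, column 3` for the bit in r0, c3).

Recompute each row's even parity and compare to rp:
  r0: data parity 1, sent rp 1 → ok
  r1: data parity 1, sent rp 1 → ok
  r2: data parity 0, sent rp 1 → mismatch
  r3: data parity 0, sent rp 0 → ok
Recompute each column's even parity and compare to cp:
  c0: data parity 0, sent cp 0 → ok
  c1: data parity 0, sent cp 0 → ok
  c2: data parity 0, sent cp 0 → ok
  c3: data parity 0, sent cp 0 → ok
  c4: data parity 0, sent cp 1 → mismatch
Exactly one row (r2) and one column (c4) fail → the flipped bit is at their intersection.

row 2, column 4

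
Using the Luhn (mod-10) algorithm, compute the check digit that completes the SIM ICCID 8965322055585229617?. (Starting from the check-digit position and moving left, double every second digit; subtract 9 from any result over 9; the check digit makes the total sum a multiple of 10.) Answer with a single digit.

Partial digits right→left: 7 1 6 9 2 2 5 8 5 5 5 0 2 2 3 5 6 9 8
Double every second digit counting from the check-digit position (so the 1st, 3rd, 5th, ... of the partial from the right).
  doubled (with −9 where >9): 5 3 4 1 1 1 4 6 3 7 → sum 35
  kept as-is: 1 9 2 8 5 0 2 5 9 → sum 41
Total = 35 + 41 = 76.
Check digit = (10 − (76 mod 10)) mod 10 = 4.

4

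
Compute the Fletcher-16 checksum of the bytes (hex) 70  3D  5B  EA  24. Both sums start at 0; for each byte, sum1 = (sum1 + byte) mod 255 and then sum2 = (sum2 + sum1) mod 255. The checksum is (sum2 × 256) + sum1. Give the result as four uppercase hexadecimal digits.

Running sums (mod 255):
  after byte 0 (70): sum1=112, sum2=112
  after byte 1 (3D): sum1=173, sum2=30
  after byte 2 (5B): sum1=9, sum2=39
  after byte 3 (EA): sum1=243, sum2=27
  after byte 4 (24): sum1=24, sum2=51
Checksum = sum2·256 + sum1 = 51·256 + 24 = 13080 = 0x3318.

3318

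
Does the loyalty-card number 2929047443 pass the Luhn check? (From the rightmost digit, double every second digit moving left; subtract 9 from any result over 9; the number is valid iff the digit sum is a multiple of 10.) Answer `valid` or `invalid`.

valid

From the right, keep odd positions and double even positions (subtract 9 from any doubled value over 9):
  doubled (positions 2,4,...): 8 5 0 4 4 → sum 21
  kept (positions 1,3,...): 3 4 4 9 9 → sum 29
Total = 50.
50 mod 10 = 0, so the number is valid.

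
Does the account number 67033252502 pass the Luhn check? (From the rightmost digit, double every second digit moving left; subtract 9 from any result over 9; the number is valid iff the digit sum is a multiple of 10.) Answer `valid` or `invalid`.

valid

From the right, keep odd positions and double even positions (subtract 9 from any doubled value over 9):
  doubled (positions 2,4,...): 0 4 4 6 5 → sum 19
  kept (positions 1,3,...): 2 5 5 3 0 6 → sum 21
Total = 40.
40 mod 10 = 0, so the number is valid.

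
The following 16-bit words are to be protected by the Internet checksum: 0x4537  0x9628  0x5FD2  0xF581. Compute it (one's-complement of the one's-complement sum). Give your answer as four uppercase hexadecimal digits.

CF4B

One's-complement addition (fold any carry out of bit 15 back into bit 0):
  0x4537 + 0x9628 = 0x0DB5F
  0xDB5F + 0x5FD2 = 0x13B31 → wrap carry → 0x3B32
  0x3B32 + 0xF581 = 0x130B3 → wrap carry → 0x30B4
One's-complement sum = 0x30B4.
Checksum = ~0x30B4 & 0xFFFF = 0xCF4B.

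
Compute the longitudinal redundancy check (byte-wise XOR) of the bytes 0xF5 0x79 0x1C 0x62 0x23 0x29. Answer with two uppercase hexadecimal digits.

F8

XOR the bytes together:
  start with 0xF5
  0xF5 ⊕ 0x79 = 0x8C
  0x8C ⊕ 0x1C = 0x90
  0x90 ⊕ 0x62 = 0xF2
  0xF2 ⊕ 0x23 = 0xD1
  0xD1 ⊕ 0x29 = 0xF8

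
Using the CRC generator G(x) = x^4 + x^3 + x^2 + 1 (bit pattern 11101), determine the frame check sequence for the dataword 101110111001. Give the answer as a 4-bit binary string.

1100

Append 4 zeros: 1011101110010000. Divide by 11101 (XOR where the leading bit is 1):
  pos 0: 10111 XOR 11101 = 01010
  pos 1: 10100 XOR 11101 = 01001
  pos 2: 10011 XOR 11101 = 01110
  pos 3: 11101 XOR 11101 = 00000
  pos 8: 10010 XOR 11101 = 01111
  pos 9: 11110 XOR 11101 = 00011
Remainder (last 4 bits) = 1100. This is the CRC / FCS.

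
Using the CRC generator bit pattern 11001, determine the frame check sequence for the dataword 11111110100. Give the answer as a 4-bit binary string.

Append 4 zeros: 111111101000000. Divide by 11001 (XOR where the leading bit is 1):
  pos 0: 11111 XOR 11001 = 00110
  pos 2: 11011 XOR 11001 = 00010
  pos 5: 10010 XOR 11001 = 01011
  pos 6: 10110 XOR 11001 = 01111
  pos 7: 11110 XOR 11001 = 00111
  pos 9: 11100 XOR 11001 = 00101
Remainder (last 4 bits) = 1010. This is the CRC / FCS.

1010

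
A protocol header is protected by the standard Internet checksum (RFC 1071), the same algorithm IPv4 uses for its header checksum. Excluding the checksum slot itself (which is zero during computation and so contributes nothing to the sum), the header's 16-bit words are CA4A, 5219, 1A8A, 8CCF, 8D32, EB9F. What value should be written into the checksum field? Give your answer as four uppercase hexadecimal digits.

C36F

One's-complement addition (fold any carry out of bit 15 back into bit 0):
  0xCA4A + 0x5219 = 0x11C63 → wrap carry → 0x1C64
  0x1C64 + 0x1A8A = 0x036EE
  0x36EE + 0x8CCF = 0x0C3BD
  0xC3BD + 0x8D32 = 0x150EF → wrap carry → 0x50F0
  0x50F0 + 0xEB9F = 0x13C8F → wrap carry → 0x3C90
One's-complement sum = 0x3C90.
Checksum = ~0x3C90 & 0xFFFF = 0xC36F.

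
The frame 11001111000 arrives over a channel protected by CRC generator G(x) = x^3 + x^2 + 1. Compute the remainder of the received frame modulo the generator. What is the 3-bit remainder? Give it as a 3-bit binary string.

110

Modulo-2 division of 11001111000 by 1101:
  pos 0: 1100 XOR 1101 = 0001
  pos 3: 1111 XOR 1101 = 0010
  pos 5: 1010 XOR 1101 = 0111
  pos 6: 1110 XOR 1101 = 0011
Remainder = 110 (nonzero — an error is detected).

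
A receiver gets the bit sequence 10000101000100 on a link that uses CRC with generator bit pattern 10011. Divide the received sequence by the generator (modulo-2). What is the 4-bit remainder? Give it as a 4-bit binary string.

Modulo-2 division of 10000101000100 by 10011:
  pos 0: 10000 XOR 10011 = 00011
  pos 3: 11101 XOR 10011 = 01110
  pos 4: 11100 XOR 10011 = 01111
  pos 5: 11110 XOR 10011 = 01101
  pos 6: 11010 XOR 10011 = 01001
  pos 7: 10011 XOR 10011 = 00000
Remainder = 0000 (zero — the frame passes the CRC check).

0000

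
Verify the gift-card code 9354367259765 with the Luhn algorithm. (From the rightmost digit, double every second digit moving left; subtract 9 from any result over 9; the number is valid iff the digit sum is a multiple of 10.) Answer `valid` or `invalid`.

invalid

From the right, keep odd positions and double even positions (subtract 9 from any doubled value over 9):
  doubled (positions 2,4,...): 3 9 4 3 8 6 → sum 33
  kept (positions 1,3,...): 5 7 5 7 3 5 9 → sum 41
Total = 74.
74 mod 10 = 4, so the number is invalid.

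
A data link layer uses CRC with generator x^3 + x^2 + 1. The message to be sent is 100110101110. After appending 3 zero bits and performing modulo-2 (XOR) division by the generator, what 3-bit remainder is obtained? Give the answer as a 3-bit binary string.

011

Append 3 zeros: 100110101110000. Divide by 1101 (XOR where the leading bit is 1):
  pos 0: 1001 XOR 1101 = 0100
  pos 1: 1001 XOR 1101 = 0100
  pos 2: 1000 XOR 1101 = 0101
  pos 3: 1011 XOR 1101 = 0110
  pos 4: 1100 XOR 1101 = 0001
  pos 7: 1111 XOR 1101 = 0010
  pos 9: 1000 XOR 1101 = 0101
  pos 10: 1010 XOR 1101 = 0111
  pos 11: 1110 XOR 1101 = 0011
Remainder (last 3 bits) = 011. This is the CRC / FCS.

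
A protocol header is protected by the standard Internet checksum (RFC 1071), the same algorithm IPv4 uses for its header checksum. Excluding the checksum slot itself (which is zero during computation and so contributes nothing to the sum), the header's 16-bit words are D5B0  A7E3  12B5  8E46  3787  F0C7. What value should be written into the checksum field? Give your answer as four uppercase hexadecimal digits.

B920

One's-complement addition (fold any carry out of bit 15 back into bit 0):
  0xD5B0 + 0xA7E3 = 0x17D93 → wrap carry → 0x7D94
  0x7D94 + 0x12B5 = 0x09049
  0x9049 + 0x8E46 = 0x11E8F → wrap carry → 0x1E90
  0x1E90 + 0x3787 = 0x05617
  0x5617 + 0xF0C7 = 0x146DE → wrap carry → 0x46DF
One's-complement sum = 0x46DF.
Checksum = ~0x46DF & 0xFFFF = 0xB920.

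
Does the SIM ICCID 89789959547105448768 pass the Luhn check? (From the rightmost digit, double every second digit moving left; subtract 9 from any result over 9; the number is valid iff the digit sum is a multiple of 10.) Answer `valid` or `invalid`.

valid

From the right, keep odd positions and double even positions (subtract 9 from any doubled value over 9):
  doubled (positions 2,4,...): 3 7 8 0 5 1 1 9 5 7 → sum 46
  kept (positions 1,3,...): 8 7 4 5 1 4 9 9 8 9 → sum 64
Total = 110.
110 mod 10 = 0, so the number is valid.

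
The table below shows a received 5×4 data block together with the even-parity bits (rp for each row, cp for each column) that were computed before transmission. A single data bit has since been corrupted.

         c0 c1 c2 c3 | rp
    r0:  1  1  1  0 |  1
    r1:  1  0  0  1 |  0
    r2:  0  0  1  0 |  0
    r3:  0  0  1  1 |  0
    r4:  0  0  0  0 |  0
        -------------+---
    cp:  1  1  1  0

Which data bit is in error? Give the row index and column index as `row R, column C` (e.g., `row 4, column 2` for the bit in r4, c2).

Recompute each row's even parity and compare to rp:
  r0: data parity 1, sent rp 1 → ok
  r1: data parity 0, sent rp 0 → ok
  r2: data parity 1, sent rp 0 → mismatch
  r3: data parity 0, sent rp 0 → ok
  r4: data parity 0, sent rp 0 → ok
Recompute each column's even parity and compare to cp:
  c0: data parity 0, sent cp 1 → mismatch
  c1: data parity 1, sent cp 1 → ok
  c2: data parity 1, sent cp 1 → ok
  c3: data parity 0, sent cp 0 → ok
Exactly one row (r2) and one column (c0) fail → the flipped bit is at their intersection.

row 2, column 0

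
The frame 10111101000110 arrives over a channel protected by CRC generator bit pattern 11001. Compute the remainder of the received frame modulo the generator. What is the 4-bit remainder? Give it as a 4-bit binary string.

Modulo-2 division of 10111101000110 by 11001:
  pos 0: 10111 XOR 11001 = 01110
  pos 1: 11101 XOR 11001 = 00100
  pos 3: 10001 XOR 11001 = 01000
  pos 4: 10000 XOR 11001 = 01001
  pos 5: 10010 XOR 11001 = 01011
  pos 6: 10110 XOR 11001 = 01111
  pos 7: 11111 XOR 11001 = 00110
  pos 9: 11010 XOR 11001 = 00011
Remainder = 0011 (nonzero — an error is detected).

0011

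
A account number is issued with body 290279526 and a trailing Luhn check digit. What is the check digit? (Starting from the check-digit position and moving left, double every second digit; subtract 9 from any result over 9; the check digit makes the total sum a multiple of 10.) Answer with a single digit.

Partial digits right→left: 6 2 5 9 7 2 0 9 2
Double every second digit counting from the check-digit position (so the 1st, 3rd, 5th, ... of the partial from the right).
  doubled (with −9 where >9): 3 1 5 0 4 → sum 13
  kept as-is: 2 9 2 9 → sum 22
Total = 13 + 22 = 35.
Check digit = (10 − (35 mod 10)) mod 10 = 5.

5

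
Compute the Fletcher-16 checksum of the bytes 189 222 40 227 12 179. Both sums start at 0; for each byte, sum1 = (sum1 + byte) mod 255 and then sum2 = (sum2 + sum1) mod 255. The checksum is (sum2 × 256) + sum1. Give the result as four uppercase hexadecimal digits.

E468

Running sums (mod 255):
  after byte 0 (189): sum1=189, sum2=189
  after byte 1 (222): sum1=156, sum2=90
  after byte 2 (40): sum1=196, sum2=31
  after byte 3 (227): sum1=168, sum2=199
  after byte 4 (12): sum1=180, sum2=124
  after byte 5 (179): sum1=104, sum2=228
Checksum = sum2·256 + sum1 = 228·256 + 104 = 58472 = 0xE468.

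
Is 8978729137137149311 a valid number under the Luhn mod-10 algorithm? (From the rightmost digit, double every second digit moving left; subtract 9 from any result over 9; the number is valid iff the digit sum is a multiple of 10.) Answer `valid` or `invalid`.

invalid

From the right, keep odd positions and double even positions (subtract 9 from any doubled value over 9):
  doubled (positions 2,4,...): 2 9 2 6 5 2 4 7 9 → sum 46
  kept (positions 1,3,...): 1 3 4 7 1 3 9 7 7 8 → sum 50
Total = 96.
96 mod 10 = 6, so the number is invalid.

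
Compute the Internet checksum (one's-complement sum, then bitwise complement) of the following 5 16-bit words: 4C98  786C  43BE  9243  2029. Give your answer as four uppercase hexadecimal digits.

44D0

One's-complement addition (fold any carry out of bit 15 back into bit 0):
  0x4C98 + 0x786C = 0x0C504
  0xC504 + 0x43BE = 0x108C2 → wrap carry → 0x08C3
  0x08C3 + 0x9243 = 0x09B06
  0x9B06 + 0x2029 = 0x0BB2F
One's-complement sum = 0xBB2F.
Checksum = ~0xBB2F & 0xFFFF = 0x44D0.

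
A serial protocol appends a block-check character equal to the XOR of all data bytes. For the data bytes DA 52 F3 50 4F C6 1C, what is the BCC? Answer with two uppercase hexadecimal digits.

BE

XOR the bytes together:
  start with 0xDA
  0xDA ⊕ 0x52 = 0x88
  0x88 ⊕ 0xF3 = 0x7B
  0x7B ⊕ 0x50 = 0x2B
  0x2B ⊕ 0x4F = 0x64
  0x64 ⊕ 0xC6 = 0xA2
  0xA2 ⊕ 0x1C = 0xBE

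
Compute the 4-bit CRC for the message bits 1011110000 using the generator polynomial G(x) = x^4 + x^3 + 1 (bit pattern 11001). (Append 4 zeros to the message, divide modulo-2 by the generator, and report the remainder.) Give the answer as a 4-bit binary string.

1010

Append 4 zeros: 10111100000000. Divide by 11001 (XOR where the leading bit is 1):
  pos 0: 10111 XOR 11001 = 01110
  pos 1: 11101 XOR 11001 = 00100
  pos 3: 10000 XOR 11001 = 01001
  pos 4: 10010 XOR 11001 = 01011
  pos 5: 10110 XOR 11001 = 01111
  pos 6: 11110 XOR 11001 = 00111
  pos 8: 11100 XOR 11001 = 00101
Remainder (last 4 bits) = 1010. This is the CRC / FCS.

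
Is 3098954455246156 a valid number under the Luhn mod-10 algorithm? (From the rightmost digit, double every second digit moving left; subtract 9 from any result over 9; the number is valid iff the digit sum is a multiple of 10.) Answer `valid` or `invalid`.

invalid

From the right, keep odd positions and double even positions (subtract 9 from any doubled value over 9):
  doubled (positions 2,4,...): 1 3 4 1 8 9 9 6 → sum 41
  kept (positions 1,3,...): 6 1 4 5 4 5 8 0 → sum 33
Total = 74.
74 mod 10 = 4, so the number is invalid.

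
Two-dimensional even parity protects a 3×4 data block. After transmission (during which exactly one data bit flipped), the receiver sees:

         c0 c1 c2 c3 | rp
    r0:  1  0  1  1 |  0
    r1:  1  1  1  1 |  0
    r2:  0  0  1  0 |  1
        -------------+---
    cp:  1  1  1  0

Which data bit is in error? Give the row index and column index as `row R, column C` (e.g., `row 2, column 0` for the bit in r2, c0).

row 0, column 0

Recompute each row's even parity and compare to rp:
  r0: data parity 1, sent rp 0 → mismatch
  r1: data parity 0, sent rp 0 → ok
  r2: data parity 1, sent rp 1 → ok
Recompute each column's even parity and compare to cp:
  c0: data parity 0, sent cp 1 → mismatch
  c1: data parity 1, sent cp 1 → ok
  c2: data parity 1, sent cp 1 → ok
  c3: data parity 0, sent cp 0 → ok
Exactly one row (r0) and one column (c0) fail → the flipped bit is at their intersection.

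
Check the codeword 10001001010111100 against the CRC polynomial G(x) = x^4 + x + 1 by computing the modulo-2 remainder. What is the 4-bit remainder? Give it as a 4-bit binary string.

Modulo-2 division of 10001001010111100 by 10011:
  pos 0: 10001 XOR 10011 = 00010
  pos 3: 10001 XOR 10011 = 00010
  pos 6: 10010 XOR 10011 = 00001
  pos 10: 11111 XOR 10011 = 01100
  pos 11: 11000 XOR 10011 = 01011
  pos 12: 10110 XOR 10011 = 00101
Remainder = 0101 (nonzero — an error is detected).

0101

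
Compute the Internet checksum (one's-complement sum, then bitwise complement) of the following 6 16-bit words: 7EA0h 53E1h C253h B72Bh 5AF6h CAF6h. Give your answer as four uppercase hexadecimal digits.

8E11

One's-complement addition (fold any carry out of bit 15 back into bit 0):
  0x7EA0 + 0x53E1 = 0x0D281
  0xD281 + 0xC253 = 0x194D4 → wrap carry → 0x94D5
  0x94D5 + 0xB72B = 0x14C00 → wrap carry → 0x4C01
  0x4C01 + 0x5AF6 = 0x0A6F7
  0xA6F7 + 0xCAF6 = 0x171ED → wrap carry → 0x71EE
One's-complement sum = 0x71EE.
Checksum = ~0x71EE & 0xFFFF = 0x8E11.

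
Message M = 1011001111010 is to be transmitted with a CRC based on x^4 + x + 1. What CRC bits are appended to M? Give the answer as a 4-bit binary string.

Append 4 zeros: 10110011110100000. Divide by 10011 (XOR where the leading bit is 1):
  pos 0: 10110 XOR 10011 = 00101
  pos 2: 10101 XOR 10011 = 00110
  pos 4: 11011 XOR 10011 = 01000
  pos 5: 10001 XOR 10011 = 00010
  pos 8: 10010 XOR 10011 = 00001
  pos 12: 10000 XOR 10011 = 00011
Remainder (last 4 bits) = 0011. This is the CRC / FCS.

0011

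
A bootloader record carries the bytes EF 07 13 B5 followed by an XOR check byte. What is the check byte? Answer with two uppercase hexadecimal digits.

XOR the bytes together:
  start with 0xEF
  0xEF ⊕ 0x07 = 0xE8
  0xE8 ⊕ 0x13 = 0xFB
  0xFB ⊕ 0xB5 = 0x4E

4E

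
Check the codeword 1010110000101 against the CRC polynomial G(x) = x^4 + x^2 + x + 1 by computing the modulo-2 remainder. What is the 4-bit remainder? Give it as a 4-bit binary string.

Modulo-2 division of 1010110000101 by 10111:
  pos 0: 10101 XOR 10111 = 00010
  pos 3: 10100 XOR 10111 = 00011
  pos 6: 11001 XOR 10111 = 01110
  pos 7: 11100 XOR 10111 = 01011
  pos 8: 10111 XOR 10111 = 00000
Remainder = 0000 (zero — the frame passes the CRC check).

0000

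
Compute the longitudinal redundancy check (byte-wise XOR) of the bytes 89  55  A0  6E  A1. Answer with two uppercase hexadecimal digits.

XOR the bytes together:
  start with 0x89
  0x89 ⊕ 0x55 = 0xDC
  0xDC ⊕ 0xA0 = 0x7C
  0x7C ⊕ 0x6E = 0x12
  0x12 ⊕ 0xA1 = 0xB3

B3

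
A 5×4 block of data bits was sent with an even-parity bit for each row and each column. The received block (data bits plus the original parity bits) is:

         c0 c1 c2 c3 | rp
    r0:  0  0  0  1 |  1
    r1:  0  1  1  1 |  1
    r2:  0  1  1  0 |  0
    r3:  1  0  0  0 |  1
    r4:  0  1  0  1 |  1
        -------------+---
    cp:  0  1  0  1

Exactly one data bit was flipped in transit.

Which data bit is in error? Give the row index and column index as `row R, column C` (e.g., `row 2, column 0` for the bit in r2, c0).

row 4, column 0

Recompute each row's even parity and compare to rp:
  r0: data parity 1, sent rp 1 → ok
  r1: data parity 1, sent rp 1 → ok
  r2: data parity 0, sent rp 0 → ok
  r3: data parity 1, sent rp 1 → ok
  r4: data parity 0, sent rp 1 → mismatch
Recompute each column's even parity and compare to cp:
  c0: data parity 1, sent cp 0 → mismatch
  c1: data parity 1, sent cp 1 → ok
  c2: data parity 0, sent cp 0 → ok
  c3: data parity 1, sent cp 1 → ok
Exactly one row (r4) and one column (c0) fail → the flipped bit is at their intersection.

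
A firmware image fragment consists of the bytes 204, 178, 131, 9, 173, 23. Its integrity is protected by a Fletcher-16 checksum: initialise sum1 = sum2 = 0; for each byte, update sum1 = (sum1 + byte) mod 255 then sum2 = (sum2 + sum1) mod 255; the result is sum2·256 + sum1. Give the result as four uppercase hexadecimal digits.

E5D0

Running sums (mod 255):
  after byte 0 (204): sum1=204, sum2=204
  after byte 1 (178): sum1=127, sum2=76
  after byte 2 (131): sum1=3, sum2=79
  after byte 3 (9): sum1=12, sum2=91
  after byte 4 (173): sum1=185, sum2=21
  after byte 5 (23): sum1=208, sum2=229
Checksum = sum2·256 + sum1 = 229·256 + 208 = 58832 = 0xE5D0.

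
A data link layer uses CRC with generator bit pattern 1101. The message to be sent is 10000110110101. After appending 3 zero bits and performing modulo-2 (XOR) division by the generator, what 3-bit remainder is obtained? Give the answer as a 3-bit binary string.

011

Append 3 zeros: 10000110110101000. Divide by 1101 (XOR where the leading bit is 1):
  pos 0: 1000 XOR 1101 = 0101
  pos 1: 1010 XOR 1101 = 0111
  pos 2: 1111 XOR 1101 = 0010
  pos 4: 1010 XOR 1101 = 0111
  pos 5: 1111 XOR 1101 = 0010
  pos 7: 1010 XOR 1101 = 0111
  pos 8: 1111 XOR 1101 = 0010
  pos 10: 1001 XOR 1101 = 0100
  pos 11: 1000 XOR 1101 = 0101
  pos 12: 1010 XOR 1101 = 0111
  pos 13: 1110 XOR 1101 = 0011
Remainder (last 3 bits) = 011. This is the CRC / FCS.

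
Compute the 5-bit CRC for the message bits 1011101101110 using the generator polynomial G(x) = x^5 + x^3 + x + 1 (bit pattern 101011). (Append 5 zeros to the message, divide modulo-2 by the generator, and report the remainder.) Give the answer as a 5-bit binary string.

Append 5 zeros: 101110110111000000. Divide by 101011 (XOR where the leading bit is 1):
  pos 0: 101110 XOR 101011 = 000101
  pos 3: 101110 XOR 101011 = 000101
  pos 6: 101111 XOR 101011 = 000100
  pos 9: 100000 XOR 101011 = 001011
  pos 11: 101100 XOR 101011 = 000111
Remainder (last 5 bits) = 01110. This is the CRC / FCS.

01110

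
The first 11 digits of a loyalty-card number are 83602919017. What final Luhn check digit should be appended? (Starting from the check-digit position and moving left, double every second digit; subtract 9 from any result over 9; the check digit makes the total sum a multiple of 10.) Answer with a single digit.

7

Partial digits right→left: 7 1 0 9 1 9 2 0 6 3 8
Double every second digit counting from the check-digit position (so the 1st, 3rd, 5th, ... of the partial from the right).
  doubled (with −9 where >9): 5 0 2 4 3 7 → sum 21
  kept as-is: 1 9 9 0 3 → sum 22
Total = 21 + 22 = 43.
Check digit = (10 − (43 mod 10)) mod 10 = 7.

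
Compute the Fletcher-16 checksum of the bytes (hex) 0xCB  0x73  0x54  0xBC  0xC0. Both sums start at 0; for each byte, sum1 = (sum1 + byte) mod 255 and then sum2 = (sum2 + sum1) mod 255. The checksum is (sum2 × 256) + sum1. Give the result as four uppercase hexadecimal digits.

Running sums (mod 255):
  after byte 0 (0xCB): sum1=203, sum2=203
  after byte 1 (0x73): sum1=63, sum2=11
  after byte 2 (0x54): sum1=147, sum2=158
  after byte 3 (0xBC): sum1=80, sum2=238
  after byte 4 (0xC0): sum1=17, sum2=0
Checksum = sum2·256 + sum1 = 0·256 + 17 = 17 = 0x0011.

0011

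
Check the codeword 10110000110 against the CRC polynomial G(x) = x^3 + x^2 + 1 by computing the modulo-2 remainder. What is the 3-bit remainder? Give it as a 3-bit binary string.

000

Modulo-2 division of 10110000110 by 1101:
  pos 0: 1011 XOR 1101 = 0110
  pos 1: 1100 XOR 1101 = 0001
  pos 4: 1000 XOR 1101 = 0101
  pos 5: 1011 XOR 1101 = 0110
  pos 6: 1101 XOR 1101 = 0000
Remainder = 000 (zero — the frame passes the CRC check).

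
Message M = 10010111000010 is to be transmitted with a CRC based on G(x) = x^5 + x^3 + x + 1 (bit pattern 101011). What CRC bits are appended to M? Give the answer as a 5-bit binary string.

10111

Append 5 zeros: 1001011100001000000. Divide by 101011 (XOR where the leading bit is 1):
  pos 0: 100101 XOR 101011 = 001110
  pos 2: 111011 XOR 101011 = 010000
  pos 3: 100000 XOR 101011 = 001011
  pos 5: 101100 XOR 101011 = 000111
  pos 8: 111010 XOR 101011 = 010001
  pos 9: 100010 XOR 101011 = 001001
  pos 11: 100100 XOR 101011 = 001111
  pos 13: 111100 XOR 101011 = 010111
Remainder (last 5 bits) = 10111. This is the CRC / FCS.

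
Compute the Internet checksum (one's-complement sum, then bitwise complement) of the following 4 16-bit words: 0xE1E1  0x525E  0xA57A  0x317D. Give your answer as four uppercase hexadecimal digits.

One's-complement addition (fold any carry out of bit 15 back into bit 0):
  0xE1E1 + 0x525E = 0x1343F → wrap carry → 0x3440
  0x3440 + 0xA57A = 0x0D9BA
  0xD9BA + 0x317D = 0x10B37 → wrap carry → 0x0B38
One's-complement sum = 0x0B38.
Checksum = ~0x0B38 & 0xFFFF = 0xF4C7.

F4C7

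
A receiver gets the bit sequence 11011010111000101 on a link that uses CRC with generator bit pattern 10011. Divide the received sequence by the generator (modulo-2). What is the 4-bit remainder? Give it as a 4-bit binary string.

Modulo-2 division of 11011010111000101 by 10011:
  pos 0: 11011 XOR 10011 = 01000
  pos 1: 10000 XOR 10011 = 00011
  pos 4: 11101 XOR 10011 = 01110
  pos 5: 11101 XOR 10011 = 01110
  pos 6: 11101 XOR 10011 = 01110
  pos 7: 11100 XOR 10011 = 01111
  pos 8: 11110 XOR 10011 = 01101
  pos 9: 11010 XOR 10011 = 01001
  pos 10: 10011 XOR 10011 = 00000
Remainder = 0001 (nonzero — an error is detected).

0001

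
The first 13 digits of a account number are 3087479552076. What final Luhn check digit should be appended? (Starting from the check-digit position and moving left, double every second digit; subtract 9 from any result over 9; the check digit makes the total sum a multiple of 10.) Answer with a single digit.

8

Partial digits right→left: 6 7 0 2 5 5 9 7 4 7 8 0 3
Double every second digit counting from the check-digit position (so the 1st, 3rd, 5th, ... of the partial from the right).
  doubled (with −9 where >9): 3 0 1 9 8 7 6 → sum 34
  kept as-is: 7 2 5 7 7 0 → sum 28
Total = 34 + 28 = 62.
Check digit = (10 − (62 mod 10)) mod 10 = 8.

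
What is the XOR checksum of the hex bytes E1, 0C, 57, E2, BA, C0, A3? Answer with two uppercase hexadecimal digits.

XOR the bytes together:
  start with 0xE1
  0xE1 ⊕ 0x0C = 0xED
  0xED ⊕ 0x57 = 0xBA
  0xBA ⊕ 0xE2 = 0x58
  0x58 ⊕ 0xBA = 0xE2
  0xE2 ⊕ 0xC0 = 0x22
  0x22 ⊕ 0xA3 = 0x81

81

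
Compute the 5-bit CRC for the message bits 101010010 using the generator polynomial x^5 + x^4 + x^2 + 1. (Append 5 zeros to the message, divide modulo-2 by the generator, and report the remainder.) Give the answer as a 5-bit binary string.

Append 5 zeros: 10101001000000. Divide by 110101 (XOR where the leading bit is 1):
  pos 0: 101010 XOR 110101 = 011111
  pos 1: 111110 XOR 110101 = 001011
  pos 3: 101110 XOR 110101 = 011011
  pos 4: 110110 XOR 110101 = 000011
  pos 8: 110000 XOR 110101 = 000101
Remainder (last 5 bits) = 00101. This is the CRC / FCS.

00101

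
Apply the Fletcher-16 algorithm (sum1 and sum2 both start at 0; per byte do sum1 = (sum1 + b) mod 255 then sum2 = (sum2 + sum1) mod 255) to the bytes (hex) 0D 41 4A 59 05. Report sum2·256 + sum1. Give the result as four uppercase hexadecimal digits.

Running sums (mod 255):
  after byte 0 (0D): sum1=13, sum2=13
  after byte 1 (41): sum1=78, sum2=91
  after byte 2 (4A): sum1=152, sum2=243
  after byte 3 (59): sum1=241, sum2=229
  after byte 4 (05): sum1=246, sum2=220
Checksum = sum2·256 + sum1 = 220·256 + 246 = 56566 = 0xDCF6.

DCF6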